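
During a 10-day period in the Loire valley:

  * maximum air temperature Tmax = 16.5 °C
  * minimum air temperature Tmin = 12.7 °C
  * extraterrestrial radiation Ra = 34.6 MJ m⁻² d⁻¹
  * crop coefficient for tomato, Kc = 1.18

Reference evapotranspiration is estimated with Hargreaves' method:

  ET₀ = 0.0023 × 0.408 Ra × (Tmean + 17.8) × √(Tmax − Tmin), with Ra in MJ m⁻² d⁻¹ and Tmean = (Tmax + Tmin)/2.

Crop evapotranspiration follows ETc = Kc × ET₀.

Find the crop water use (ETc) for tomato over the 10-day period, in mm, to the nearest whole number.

24 mm

Tmean = (16.5 + 12.7)/2 = 14.60 °C
0.408 Ra = 0.408 × 34.6 = 14.1168 mm/d equivalent
ET₀ = 0.0023 × 14.1168 × (14.60 + 17.8) × √3.8 = 0.0023 × 14.1168 × 32.40 × 1.9494 = 2.0507 mm/d
ETc = Kc × ET₀ = 1.18 × 2.0507 = 2.4198 mm/d
Over 10 days: 2.4198 × 10 = 24.198 mm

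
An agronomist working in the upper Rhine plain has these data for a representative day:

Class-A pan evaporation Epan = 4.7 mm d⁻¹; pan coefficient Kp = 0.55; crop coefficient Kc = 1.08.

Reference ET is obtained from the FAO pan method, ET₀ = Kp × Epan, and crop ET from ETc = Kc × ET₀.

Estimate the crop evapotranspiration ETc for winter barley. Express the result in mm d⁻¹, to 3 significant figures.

2.79 mm d⁻¹

ET₀ = 0.55 × 4.7 = 2.5850 mm/d
ETc = Kc × ET₀ = 1.08 × 2.5850 = 2.7918 mm/d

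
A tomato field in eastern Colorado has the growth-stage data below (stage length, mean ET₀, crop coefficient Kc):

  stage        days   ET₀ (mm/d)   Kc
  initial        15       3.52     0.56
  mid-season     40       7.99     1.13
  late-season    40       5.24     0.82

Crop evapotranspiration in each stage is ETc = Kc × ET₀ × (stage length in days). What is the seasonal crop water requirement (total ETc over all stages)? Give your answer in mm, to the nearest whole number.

563 mm

initial: 0.56 × 3.52 × 15 = 29.57 mm
mid-season: 1.13 × 7.99 × 40 = 361.15 mm
late-season: 0.82 × 5.24 × 40 = 171.87 mm
Seasonal total = 562.59 mm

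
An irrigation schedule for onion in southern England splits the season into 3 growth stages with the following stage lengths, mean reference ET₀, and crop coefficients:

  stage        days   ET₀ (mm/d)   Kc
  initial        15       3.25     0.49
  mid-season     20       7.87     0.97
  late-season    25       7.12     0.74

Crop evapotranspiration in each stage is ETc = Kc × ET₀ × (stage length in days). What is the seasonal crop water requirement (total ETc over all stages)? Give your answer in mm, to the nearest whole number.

initial: 0.49 × 3.25 × 15 = 23.89 mm
mid-season: 0.97 × 7.87 × 20 = 152.68 mm
late-season: 0.74 × 7.12 × 25 = 131.72 mm
Seasonal total = 308.29 mm

308 mm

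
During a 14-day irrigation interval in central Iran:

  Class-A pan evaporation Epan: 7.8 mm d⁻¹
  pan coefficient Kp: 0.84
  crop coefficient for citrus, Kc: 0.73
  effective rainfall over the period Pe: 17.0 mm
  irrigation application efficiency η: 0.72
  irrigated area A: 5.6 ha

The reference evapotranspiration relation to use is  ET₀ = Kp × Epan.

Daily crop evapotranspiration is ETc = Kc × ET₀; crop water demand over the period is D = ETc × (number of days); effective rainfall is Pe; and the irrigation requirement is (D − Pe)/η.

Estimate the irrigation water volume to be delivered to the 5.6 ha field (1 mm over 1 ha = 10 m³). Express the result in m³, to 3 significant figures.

3890 m³

ET₀ = 0.84 × 7.8 = 6.5520 mm/d
ETc = Kc × ET₀ = 0.73 × 6.5520 = 4.7830 mm/d
Crop demand D = ETc × 14 d = 4.7830 × 14 = 66.962 mm
D − Pe = 66.962 − 17.0 = 49.962 mm
Gross irrigation = 49.962 / 0.72 = 69.392 mm
Volume = 69.392 mm × 5.6 ha × 10 = 3886.0 m³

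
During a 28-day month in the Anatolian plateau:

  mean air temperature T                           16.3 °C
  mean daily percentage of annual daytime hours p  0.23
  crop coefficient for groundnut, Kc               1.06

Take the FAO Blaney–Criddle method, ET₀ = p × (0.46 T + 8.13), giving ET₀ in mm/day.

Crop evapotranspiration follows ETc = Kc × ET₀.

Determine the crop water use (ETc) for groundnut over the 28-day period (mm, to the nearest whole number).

ET₀ = 0.23 × (0.46 × 16.3 + 8.13) = 0.23 × 15.628 = 3.5944 mm/d
ETc = Kc × ET₀ = 1.06 × 3.5944 = 3.8101 mm/d
Over 28 days: 3.8101 × 28 = 106.683 mm

107 mm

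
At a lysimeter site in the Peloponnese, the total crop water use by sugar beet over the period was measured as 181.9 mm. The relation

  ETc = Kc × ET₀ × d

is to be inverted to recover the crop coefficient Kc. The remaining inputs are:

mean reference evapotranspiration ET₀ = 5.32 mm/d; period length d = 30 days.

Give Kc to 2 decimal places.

1.14

ETc = Kc × ET₀ × d  ⇒  Kc = ETc / (ET₀ × d)
Kc = 181.9 / (5.32 × 30) = 181.9 / 159.60 = 1.1397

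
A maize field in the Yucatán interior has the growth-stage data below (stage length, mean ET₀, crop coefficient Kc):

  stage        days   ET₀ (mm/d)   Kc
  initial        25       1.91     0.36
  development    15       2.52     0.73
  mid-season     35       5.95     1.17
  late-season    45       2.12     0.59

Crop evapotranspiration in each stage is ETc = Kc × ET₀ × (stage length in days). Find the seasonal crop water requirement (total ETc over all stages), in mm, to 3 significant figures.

initial: 0.36 × 1.91 × 25 = 17.19 mm
development: 0.73 × 2.52 × 15 = 27.59 mm
mid-season: 1.17 × 5.95 × 35 = 243.65 mm
late-season: 0.59 × 2.12 × 45 = 56.29 mm
Seasonal total = 344.72 mm

345 mm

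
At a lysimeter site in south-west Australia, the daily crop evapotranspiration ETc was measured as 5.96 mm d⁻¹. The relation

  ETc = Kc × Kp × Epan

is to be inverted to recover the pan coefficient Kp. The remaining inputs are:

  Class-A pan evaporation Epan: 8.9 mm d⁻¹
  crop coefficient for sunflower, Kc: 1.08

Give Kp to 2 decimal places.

ETc = Kc × Kp × Epan  ⇒  Kp = ETc / (Kc × Epan)
Kp = 5.96 / (1.08 × 8.9) = 5.96 / 9.612 = 0.6201

0.62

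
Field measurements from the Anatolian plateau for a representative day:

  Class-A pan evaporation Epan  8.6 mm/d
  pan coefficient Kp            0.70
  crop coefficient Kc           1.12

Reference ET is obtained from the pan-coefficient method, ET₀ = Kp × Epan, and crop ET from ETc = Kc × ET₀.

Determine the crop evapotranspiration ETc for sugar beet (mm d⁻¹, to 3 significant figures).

6.74 mm d⁻¹

ET₀ = 0.70 × 8.6 = 6.0200 mm/d
ETc = Kc × ET₀ = 1.12 × 6.0200 = 6.7424 mm/d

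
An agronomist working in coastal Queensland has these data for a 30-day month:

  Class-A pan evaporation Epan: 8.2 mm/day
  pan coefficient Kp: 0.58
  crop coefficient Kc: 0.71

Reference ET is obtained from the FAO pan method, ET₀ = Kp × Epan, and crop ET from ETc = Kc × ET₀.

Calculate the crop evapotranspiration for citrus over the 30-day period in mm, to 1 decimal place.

101.3 mm

ET₀ = 0.58 × 8.2 = 4.7560 mm/d
ETc = Kc × ET₀ = 0.71 × 4.7560 = 3.3768 mm/d
Over 30 days: 3.3768 × 30 = 101.304 mm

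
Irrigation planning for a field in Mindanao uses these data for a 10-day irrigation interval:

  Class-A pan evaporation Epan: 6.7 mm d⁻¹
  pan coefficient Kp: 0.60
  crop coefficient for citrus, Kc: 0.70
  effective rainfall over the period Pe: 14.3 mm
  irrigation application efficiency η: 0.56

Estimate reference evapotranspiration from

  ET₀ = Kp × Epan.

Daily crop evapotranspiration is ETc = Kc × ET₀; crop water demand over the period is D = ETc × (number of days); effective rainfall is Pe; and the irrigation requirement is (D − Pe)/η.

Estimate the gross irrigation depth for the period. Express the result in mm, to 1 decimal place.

24.7 mm

ET₀ = 0.60 × 6.7 = 4.0200 mm/d
ETc = Kc × ET₀ = 0.70 × 4.0200 = 2.8140 mm/d
Crop demand D = ETc × 10 d = 2.8140 × 10 = 28.140 mm
D − Pe = 28.140 − 14.3 = 13.840 mm
Gross irrigation = 13.840 / 0.56 = 24.714 mm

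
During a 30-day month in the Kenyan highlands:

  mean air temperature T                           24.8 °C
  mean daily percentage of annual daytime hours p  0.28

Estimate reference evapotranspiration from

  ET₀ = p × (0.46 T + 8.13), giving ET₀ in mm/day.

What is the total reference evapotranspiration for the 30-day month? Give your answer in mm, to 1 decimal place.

164.1 mm

ET₀ = 0.28 × (0.46 × 24.8 + 8.13) = 0.28 × 19.538 = 5.4706 mm/d
Monthly total = 5.4706 × 30 = 164.118 mm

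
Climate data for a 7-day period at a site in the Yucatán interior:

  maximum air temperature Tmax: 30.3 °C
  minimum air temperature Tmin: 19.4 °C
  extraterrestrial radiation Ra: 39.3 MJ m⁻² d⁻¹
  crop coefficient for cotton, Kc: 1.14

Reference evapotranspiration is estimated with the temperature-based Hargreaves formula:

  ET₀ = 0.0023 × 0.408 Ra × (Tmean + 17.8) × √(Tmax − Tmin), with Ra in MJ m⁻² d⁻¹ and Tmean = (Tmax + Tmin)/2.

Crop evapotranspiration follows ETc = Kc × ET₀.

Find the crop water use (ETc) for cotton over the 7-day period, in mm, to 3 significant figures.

Tmean = (30.3 + 19.4)/2 = 24.85 °C
0.408 Ra = 0.408 × 39.3 = 16.0344 mm/d equivalent
ET₀ = 0.0023 × 16.0344 × (24.85 + 17.8) × √10.9 = 0.0023 × 16.0344 × 42.65 × 3.3015 = 5.1929 mm/d
ETc = Kc × ET₀ = 1.14 × 5.1929 = 5.9199 mm/d
Over 7 days: 5.9199 × 7 = 41.439 mm

41.4 mm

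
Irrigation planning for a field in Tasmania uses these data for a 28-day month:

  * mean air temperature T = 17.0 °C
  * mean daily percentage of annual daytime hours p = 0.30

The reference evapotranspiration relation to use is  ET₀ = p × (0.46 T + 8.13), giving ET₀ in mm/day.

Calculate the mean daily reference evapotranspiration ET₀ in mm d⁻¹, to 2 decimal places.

4.79 mm d⁻¹

ET₀ = 0.30 × (0.46 × 17.0 + 8.13) = 0.30 × 15.950 = 4.7850 mm/d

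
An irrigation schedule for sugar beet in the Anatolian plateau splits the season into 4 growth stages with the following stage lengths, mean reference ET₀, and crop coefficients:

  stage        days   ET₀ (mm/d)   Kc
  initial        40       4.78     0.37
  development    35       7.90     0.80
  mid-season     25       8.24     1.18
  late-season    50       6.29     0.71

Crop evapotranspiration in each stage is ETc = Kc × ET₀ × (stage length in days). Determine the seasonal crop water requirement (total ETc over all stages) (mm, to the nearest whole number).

758 mm

initial: 0.37 × 4.78 × 40 = 70.74 mm
development: 0.80 × 7.90 × 35 = 221.20 mm
mid-season: 1.18 × 8.24 × 25 = 243.08 mm
late-season: 0.71 × 6.29 × 50 = 223.30 mm
Seasonal total = 758.32 mm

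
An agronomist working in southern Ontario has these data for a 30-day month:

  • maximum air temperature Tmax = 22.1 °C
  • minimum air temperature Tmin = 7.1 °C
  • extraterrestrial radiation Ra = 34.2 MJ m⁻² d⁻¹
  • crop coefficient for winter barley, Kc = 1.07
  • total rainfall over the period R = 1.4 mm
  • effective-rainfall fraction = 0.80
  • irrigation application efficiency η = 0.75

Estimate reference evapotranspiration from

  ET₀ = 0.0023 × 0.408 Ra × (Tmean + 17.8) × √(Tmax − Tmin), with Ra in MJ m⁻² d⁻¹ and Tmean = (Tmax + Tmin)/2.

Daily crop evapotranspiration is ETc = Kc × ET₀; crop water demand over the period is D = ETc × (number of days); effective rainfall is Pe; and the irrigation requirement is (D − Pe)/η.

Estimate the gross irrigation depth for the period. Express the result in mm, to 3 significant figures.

Tmean = (22.1 + 7.1)/2 = 14.60 °C
0.408 Ra = 0.408 × 34.2 = 13.9536 mm/d equivalent
ET₀ = 0.0023 × 13.9536 × (14.60 + 17.8) × √15.0 = 0.0023 × 13.9536 × 32.40 × 3.8730 = 4.0272 mm/d
ETc = Kc × ET₀ = 1.07 × 4.0272 = 4.3091 mm/d
Crop demand D = ETc × 30 d = 4.3091 × 30 = 129.273 mm
Pe = 0.80 × 1.4 = 1.120 mm
D − Pe = 129.273 − 1.120 = 128.153 mm
Gross irrigation = 128.153 / 0.75 = 170.871 mm

171 mm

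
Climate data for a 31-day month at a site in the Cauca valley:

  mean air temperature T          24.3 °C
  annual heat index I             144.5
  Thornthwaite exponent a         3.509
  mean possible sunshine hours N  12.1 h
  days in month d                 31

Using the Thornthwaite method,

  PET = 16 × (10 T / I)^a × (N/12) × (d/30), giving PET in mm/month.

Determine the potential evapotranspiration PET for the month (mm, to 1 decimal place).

103.3 mm

10T/I = 10 × 24.3 / 144.5 = 1.6817
(10T/I)^a = 1.6817^3.509 = 6.1966
Uncorrected PET = 16 × 6.1966 = 99.146 mm
Correction = (N/12)(d/30) = (12.1/12)(31/30) = 1.0419
PET = 99.146 × 1.0419 = 103.300 mm/month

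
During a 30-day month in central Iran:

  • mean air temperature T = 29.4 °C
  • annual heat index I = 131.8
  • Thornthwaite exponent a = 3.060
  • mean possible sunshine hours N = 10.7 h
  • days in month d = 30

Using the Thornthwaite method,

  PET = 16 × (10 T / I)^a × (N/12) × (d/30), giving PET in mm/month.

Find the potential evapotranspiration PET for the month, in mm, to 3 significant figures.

166 mm

10T/I = 10 × 29.4 / 131.8 = 2.2307
(10T/I)^a = 2.2307^3.060 = 11.6474
Uncorrected PET = 16 × 11.6474 = 186.358 mm
Correction = (N/12)(d/30) = (10.7/12)(30/30) = 0.8917
PET = 186.358 × 0.8917 = 166.175 mm/month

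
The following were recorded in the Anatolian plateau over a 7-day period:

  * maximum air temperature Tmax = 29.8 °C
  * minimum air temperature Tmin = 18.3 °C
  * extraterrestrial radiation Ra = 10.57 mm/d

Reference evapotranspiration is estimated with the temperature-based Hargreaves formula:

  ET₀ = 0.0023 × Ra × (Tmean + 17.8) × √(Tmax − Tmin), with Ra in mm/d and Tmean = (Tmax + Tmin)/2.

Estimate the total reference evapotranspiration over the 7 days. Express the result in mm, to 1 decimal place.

24.2 mm

Tmean = (29.8 + 18.3)/2 = 24.05 °C
ET₀ = 0.0023 × 10.57 × (24.05 + 17.8) × √11.5 = 0.0023 × 10.57 × 41.85 × 3.3912 = 3.4503 mm/d
Over 7 days: 3.4503 × 7 = 24.152 mm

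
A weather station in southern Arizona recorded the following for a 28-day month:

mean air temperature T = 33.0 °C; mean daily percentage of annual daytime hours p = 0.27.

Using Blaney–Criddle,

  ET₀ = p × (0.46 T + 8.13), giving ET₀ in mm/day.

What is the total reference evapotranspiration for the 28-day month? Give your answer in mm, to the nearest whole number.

176 mm

ET₀ = 0.27 × (0.46 × 33.0 + 8.13) = 0.27 × 23.310 = 6.2937 mm/d
Monthly total = 6.2937 × 28 = 176.224 mm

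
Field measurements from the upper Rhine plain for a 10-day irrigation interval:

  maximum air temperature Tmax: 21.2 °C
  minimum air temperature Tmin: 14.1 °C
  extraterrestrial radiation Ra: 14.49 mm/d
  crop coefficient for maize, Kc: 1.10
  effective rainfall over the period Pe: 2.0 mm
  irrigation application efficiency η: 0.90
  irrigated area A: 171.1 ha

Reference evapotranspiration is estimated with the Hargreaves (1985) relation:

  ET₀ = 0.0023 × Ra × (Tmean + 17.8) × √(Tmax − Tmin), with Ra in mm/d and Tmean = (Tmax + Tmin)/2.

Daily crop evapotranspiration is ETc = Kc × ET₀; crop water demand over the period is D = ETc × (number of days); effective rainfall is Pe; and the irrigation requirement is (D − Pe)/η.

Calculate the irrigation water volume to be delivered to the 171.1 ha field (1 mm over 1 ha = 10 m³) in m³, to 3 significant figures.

Tmean = (21.2 + 14.1)/2 = 17.65 °C
ET₀ = 0.0023 × 14.49 × (17.65 + 17.8) × √7.1 = 0.0023 × 14.49 × 35.45 × 2.6646 = 3.1481 mm/d
ETc = Kc × ET₀ = 1.10 × 3.1481 = 3.4629 mm/d
Crop demand D = ETc × 10 d = 3.4629 × 10 = 34.629 mm
D − Pe = 34.629 − 2.0 = 32.629 mm
Gross irrigation = 32.629 / 0.90 = 36.254 mm
Volume = 36.254 mm × 171.1 ha × 10 = 62030.6 m³

62000 m³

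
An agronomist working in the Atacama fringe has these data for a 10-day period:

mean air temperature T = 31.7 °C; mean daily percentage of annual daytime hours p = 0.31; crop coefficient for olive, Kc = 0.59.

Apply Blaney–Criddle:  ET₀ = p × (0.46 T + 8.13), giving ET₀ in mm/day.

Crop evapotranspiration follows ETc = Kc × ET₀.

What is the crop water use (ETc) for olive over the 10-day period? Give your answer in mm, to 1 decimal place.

41.5 mm

ET₀ = 0.31 × (0.46 × 31.7 + 8.13) = 0.31 × 22.712 = 7.0407 mm/d
ETc = Kc × ET₀ = 0.59 × 7.0407 = 4.1540 mm/d
Over 10 days: 4.1540 × 10 = 41.540 mm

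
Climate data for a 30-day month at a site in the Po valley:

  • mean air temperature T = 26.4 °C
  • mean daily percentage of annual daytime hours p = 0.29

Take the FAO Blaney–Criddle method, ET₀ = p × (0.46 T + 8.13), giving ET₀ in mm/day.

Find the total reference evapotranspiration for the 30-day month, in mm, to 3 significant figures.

ET₀ = 0.29 × (0.46 × 26.4 + 8.13) = 0.29 × 20.274 = 5.8795 mm/d
Monthly total = 5.8795 × 30 = 176.385 mm

176 mm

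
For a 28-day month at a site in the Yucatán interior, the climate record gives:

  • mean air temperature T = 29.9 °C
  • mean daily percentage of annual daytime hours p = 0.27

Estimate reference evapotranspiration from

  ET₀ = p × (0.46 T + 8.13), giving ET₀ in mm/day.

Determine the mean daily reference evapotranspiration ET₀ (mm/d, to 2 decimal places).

ET₀ = 0.27 × (0.46 × 29.9 + 8.13) = 0.27 × 21.884 = 5.9087 mm/d

5.91 mm/d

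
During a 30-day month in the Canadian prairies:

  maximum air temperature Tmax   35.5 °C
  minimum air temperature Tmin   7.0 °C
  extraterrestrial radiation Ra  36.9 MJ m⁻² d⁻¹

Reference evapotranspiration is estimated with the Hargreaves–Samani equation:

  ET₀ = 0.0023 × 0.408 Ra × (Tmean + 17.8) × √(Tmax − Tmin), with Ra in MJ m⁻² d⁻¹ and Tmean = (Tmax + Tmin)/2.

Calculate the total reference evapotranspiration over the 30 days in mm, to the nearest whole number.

217 mm

Tmean = (35.5 + 7.0)/2 = 21.25 °C
0.408 Ra = 0.408 × 36.9 = 15.0552 mm/d equivalent
ET₀ = 0.0023 × 15.0552 × (21.25 + 17.8) × √28.5 = 0.0023 × 15.0552 × 39.05 × 5.3385 = 7.2186 mm/d
Over 30 days: 7.2186 × 30 = 216.558 mm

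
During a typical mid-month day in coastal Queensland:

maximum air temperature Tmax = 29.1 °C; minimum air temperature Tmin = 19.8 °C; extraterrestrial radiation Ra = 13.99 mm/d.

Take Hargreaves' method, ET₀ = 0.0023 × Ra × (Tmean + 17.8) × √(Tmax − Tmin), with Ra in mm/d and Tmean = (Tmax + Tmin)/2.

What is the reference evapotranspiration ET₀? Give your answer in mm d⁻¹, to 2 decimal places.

Tmean = (29.1 + 19.8)/2 = 24.45 °C
ET₀ = 0.0023 × 13.99 × (24.45 + 17.8) × √9.3 = 0.0023 × 13.99 × 42.25 × 3.0496 = 4.1459 mm/d

4.15 mm d⁻¹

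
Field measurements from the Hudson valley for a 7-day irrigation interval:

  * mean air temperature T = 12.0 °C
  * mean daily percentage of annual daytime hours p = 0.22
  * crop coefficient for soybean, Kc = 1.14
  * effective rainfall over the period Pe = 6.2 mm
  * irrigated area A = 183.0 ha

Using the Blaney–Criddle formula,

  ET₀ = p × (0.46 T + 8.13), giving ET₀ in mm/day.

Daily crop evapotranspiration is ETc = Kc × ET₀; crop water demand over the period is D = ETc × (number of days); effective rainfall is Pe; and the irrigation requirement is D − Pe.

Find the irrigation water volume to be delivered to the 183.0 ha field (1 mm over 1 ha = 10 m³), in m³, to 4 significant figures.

32510 m³

ET₀ = 0.22 × (0.46 × 12.0 + 8.13) = 0.22 × 13.650 = 3.0030 mm/d
ETc = Kc × ET₀ = 1.14 × 3.0030 = 3.4234 mm/d
Crop demand D = ETc × 7 d = 3.4234 × 7 = 23.964 mm
D − Pe = 23.964 − 6.2 = 17.764 mm
Volume = 17.764 mm × 183.0 ha × 10 = 32508.1 m³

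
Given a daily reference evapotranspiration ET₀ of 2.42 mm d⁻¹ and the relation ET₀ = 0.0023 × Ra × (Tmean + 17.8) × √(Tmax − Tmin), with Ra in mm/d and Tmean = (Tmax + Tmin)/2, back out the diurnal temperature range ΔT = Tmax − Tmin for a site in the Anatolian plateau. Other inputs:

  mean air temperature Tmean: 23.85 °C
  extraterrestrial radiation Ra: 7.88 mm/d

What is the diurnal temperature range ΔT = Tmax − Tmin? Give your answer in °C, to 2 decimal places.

10.28 °C

√ΔT = ET₀ / [0.0023 × Ra × (Tmean+17.8)] = 2.42 / (0.0023 × 7.88 × 41.65) = 3.2059
ΔT = 3.2059² = 10.278 °C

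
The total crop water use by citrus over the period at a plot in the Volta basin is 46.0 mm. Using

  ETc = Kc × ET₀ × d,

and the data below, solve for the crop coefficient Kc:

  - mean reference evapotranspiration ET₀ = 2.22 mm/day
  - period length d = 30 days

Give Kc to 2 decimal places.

ETc = Kc × ET₀ × d  ⇒  Kc = ETc / (ET₀ × d)
Kc = 46.0 / (2.22 × 30) = 46.0 / 66.60 = 0.6907

0.69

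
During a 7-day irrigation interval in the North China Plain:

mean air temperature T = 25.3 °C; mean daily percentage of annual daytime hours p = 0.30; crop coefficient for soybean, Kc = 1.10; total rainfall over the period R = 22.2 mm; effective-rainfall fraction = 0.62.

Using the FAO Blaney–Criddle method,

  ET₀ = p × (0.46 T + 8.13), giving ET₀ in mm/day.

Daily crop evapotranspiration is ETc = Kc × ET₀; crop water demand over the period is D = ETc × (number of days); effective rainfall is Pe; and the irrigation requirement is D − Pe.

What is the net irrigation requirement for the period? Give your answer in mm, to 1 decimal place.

31.9 mm

ET₀ = 0.30 × (0.46 × 25.3 + 8.13) = 0.30 × 19.768 = 5.9304 mm/d
ETc = Kc × ET₀ = 1.10 × 5.9304 = 6.5234 mm/d
Crop demand D = ETc × 7 d = 6.5234 × 7 = 45.664 mm
Pe = 0.62 × 22.2 = 13.764 mm
D − Pe = 45.664 − 13.764 = 31.900 mm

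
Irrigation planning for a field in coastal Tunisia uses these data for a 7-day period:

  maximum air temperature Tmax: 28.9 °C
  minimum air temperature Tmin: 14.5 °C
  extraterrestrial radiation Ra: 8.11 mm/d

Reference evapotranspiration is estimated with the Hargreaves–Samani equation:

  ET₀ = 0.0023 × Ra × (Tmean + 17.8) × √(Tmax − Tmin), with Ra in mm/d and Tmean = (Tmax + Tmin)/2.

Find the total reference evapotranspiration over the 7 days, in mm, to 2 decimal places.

Tmean = (28.9 + 14.5)/2 = 21.70 °C
ET₀ = 0.0023 × 8.11 × (21.70 + 17.8) × √14.4 = 0.0023 × 8.11 × 39.50 × 3.7947 = 2.7959 mm/d
Over 7 days: 2.7959 × 7 = 19.571 mm

19.57 mm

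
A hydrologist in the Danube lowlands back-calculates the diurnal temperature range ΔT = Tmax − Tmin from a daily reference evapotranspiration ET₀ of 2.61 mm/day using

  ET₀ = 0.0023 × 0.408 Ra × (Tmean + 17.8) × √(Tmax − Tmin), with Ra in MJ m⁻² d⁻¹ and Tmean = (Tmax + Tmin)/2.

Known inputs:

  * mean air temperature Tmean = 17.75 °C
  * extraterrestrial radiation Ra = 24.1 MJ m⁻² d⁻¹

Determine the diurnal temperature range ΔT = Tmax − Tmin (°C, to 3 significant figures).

√ΔT = ET₀ / [0.0023 × 0.408 × Ra × (Tmean+17.8)] = 2.61 / (0.0023 × 9.8328 × 35.55) = 3.2464
ΔT = 3.2464² = 10.539 °C

10.5 °C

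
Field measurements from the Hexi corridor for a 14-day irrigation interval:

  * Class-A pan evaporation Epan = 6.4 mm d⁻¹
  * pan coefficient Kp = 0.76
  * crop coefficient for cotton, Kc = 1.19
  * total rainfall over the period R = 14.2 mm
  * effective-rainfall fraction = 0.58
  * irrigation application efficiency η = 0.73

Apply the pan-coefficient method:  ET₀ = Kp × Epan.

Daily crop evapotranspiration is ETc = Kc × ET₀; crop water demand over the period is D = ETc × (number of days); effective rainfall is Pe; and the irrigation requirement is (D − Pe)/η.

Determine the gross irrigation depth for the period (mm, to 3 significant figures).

99.7 mm

ET₀ = 0.76 × 6.4 = 4.8640 mm/d
ETc = Kc × ET₀ = 1.19 × 4.8640 = 5.7882 mm/d
Crop demand D = ETc × 14 d = 5.7882 × 14 = 81.035 mm
Pe = 0.58 × 14.2 = 8.236 mm
D − Pe = 81.035 − 8.236 = 72.799 mm
Gross irrigation = 72.799 / 0.73 = 99.725 mm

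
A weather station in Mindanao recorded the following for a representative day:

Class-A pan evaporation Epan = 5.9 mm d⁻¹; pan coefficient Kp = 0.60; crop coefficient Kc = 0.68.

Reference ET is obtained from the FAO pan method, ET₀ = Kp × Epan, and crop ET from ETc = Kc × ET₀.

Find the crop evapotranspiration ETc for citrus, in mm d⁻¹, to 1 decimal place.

ET₀ = 0.60 × 5.9 = 3.5400 mm/d
ETc = Kc × ET₀ = 0.68 × 3.5400 = 2.4072 mm/d

2.4 mm d⁻¹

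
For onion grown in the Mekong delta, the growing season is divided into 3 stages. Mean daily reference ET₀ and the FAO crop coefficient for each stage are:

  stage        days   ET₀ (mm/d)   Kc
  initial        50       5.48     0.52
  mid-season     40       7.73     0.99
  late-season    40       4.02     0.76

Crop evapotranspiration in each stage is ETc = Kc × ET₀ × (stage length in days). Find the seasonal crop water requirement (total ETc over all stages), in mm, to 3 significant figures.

571 mm

initial: 0.52 × 5.48 × 50 = 142.48 mm
mid-season: 0.99 × 7.73 × 40 = 306.11 mm
late-season: 0.76 × 4.02 × 40 = 122.21 mm
Seasonal total = 570.80 mm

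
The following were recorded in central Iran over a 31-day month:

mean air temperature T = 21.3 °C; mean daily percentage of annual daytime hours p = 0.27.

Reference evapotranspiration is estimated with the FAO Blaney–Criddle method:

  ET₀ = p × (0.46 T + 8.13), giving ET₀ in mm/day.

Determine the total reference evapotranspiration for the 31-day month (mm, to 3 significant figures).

150 mm

ET₀ = 0.27 × (0.46 × 21.3 + 8.13) = 0.27 × 17.928 = 4.8406 mm/d
Monthly total = 4.8406 × 31 = 150.059 mm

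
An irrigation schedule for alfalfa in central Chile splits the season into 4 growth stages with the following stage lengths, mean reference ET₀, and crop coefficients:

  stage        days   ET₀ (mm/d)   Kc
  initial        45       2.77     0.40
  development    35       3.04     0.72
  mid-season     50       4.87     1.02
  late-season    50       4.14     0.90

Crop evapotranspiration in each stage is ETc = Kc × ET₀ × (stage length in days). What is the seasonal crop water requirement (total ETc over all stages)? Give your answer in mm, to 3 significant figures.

initial: 0.40 × 2.77 × 45 = 49.86 mm
development: 0.72 × 3.04 × 35 = 76.61 mm
mid-season: 1.02 × 4.87 × 50 = 248.37 mm
late-season: 0.90 × 4.14 × 50 = 186.30 mm
Seasonal total = 561.14 mm

561 mm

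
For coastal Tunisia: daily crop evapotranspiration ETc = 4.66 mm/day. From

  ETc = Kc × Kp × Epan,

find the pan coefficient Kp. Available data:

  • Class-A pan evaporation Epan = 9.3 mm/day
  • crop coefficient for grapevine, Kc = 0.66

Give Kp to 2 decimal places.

ETc = Kc × Kp × Epan  ⇒  Kp = ETc / (Kc × Epan)
Kp = 4.66 / (0.66 × 9.3) = 4.66 / 6.138 = 0.7592

0.76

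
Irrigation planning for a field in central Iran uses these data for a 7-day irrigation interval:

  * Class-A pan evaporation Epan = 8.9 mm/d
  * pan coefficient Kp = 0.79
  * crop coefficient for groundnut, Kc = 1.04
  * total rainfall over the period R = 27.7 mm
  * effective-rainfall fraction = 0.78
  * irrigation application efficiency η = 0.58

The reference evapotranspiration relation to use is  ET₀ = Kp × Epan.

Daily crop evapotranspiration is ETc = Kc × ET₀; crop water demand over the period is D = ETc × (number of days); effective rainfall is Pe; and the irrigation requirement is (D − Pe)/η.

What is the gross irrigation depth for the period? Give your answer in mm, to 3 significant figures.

ET₀ = 0.79 × 8.9 = 7.0310 mm/d
ETc = Kc × ET₀ = 1.04 × 7.0310 = 7.3122 mm/d
Crop demand D = ETc × 7 d = 7.3122 × 7 = 51.185 mm
Pe = 0.78 × 27.7 = 21.606 mm
D − Pe = 51.185 − 21.606 = 29.579 mm
Gross irrigation = 29.579 / 0.58 = 50.998 mm

51.0 mm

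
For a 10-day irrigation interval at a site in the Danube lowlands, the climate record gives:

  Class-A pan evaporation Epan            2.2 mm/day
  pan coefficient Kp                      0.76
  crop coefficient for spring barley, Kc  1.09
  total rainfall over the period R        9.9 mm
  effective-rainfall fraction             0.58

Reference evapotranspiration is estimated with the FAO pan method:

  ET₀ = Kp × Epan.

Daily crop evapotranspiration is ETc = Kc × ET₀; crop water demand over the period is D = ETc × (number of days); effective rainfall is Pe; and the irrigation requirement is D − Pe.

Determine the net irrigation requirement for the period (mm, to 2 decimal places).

12.48 mm

ET₀ = 0.76 × 2.2 = 1.6720 mm/d
ETc = Kc × ET₀ = 1.09 × 1.6720 = 1.8225 mm/d
Crop demand D = ETc × 10 d = 1.8225 × 10 = 18.225 mm
Pe = 0.58 × 9.9 = 5.742 mm
D − Pe = 18.225 − 5.742 = 12.483 mm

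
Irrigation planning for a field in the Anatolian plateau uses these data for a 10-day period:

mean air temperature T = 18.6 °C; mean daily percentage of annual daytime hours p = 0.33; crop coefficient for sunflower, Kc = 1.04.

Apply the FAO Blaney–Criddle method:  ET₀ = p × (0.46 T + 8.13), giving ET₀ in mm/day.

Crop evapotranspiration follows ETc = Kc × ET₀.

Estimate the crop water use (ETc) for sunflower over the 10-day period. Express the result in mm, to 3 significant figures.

ET₀ = 0.33 × (0.46 × 18.6 + 8.13) = 0.33 × 16.686 = 5.5064 mm/d
ETc = Kc × ET₀ = 1.04 × 5.5064 = 5.7267 mm/d
Over 10 days: 5.7267 × 10 = 57.267 mm

57.3 mm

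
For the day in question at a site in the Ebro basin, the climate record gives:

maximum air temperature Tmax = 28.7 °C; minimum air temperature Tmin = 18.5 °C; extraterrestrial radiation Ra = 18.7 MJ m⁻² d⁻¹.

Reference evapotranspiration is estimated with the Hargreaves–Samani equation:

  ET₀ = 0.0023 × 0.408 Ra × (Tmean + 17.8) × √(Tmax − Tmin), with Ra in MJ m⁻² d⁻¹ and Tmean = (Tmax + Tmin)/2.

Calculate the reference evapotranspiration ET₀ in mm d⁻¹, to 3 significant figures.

Tmean = (28.7 + 18.5)/2 = 23.60 °C
0.408 Ra = 0.408 × 18.7 = 7.6296 mm/d equivalent
ET₀ = 0.0023 × 7.6296 × (23.60 + 17.8) × √10.2 = 0.0023 × 7.6296 × 41.40 × 3.1937 = 2.3202 mm/d

2.32 mm d⁻¹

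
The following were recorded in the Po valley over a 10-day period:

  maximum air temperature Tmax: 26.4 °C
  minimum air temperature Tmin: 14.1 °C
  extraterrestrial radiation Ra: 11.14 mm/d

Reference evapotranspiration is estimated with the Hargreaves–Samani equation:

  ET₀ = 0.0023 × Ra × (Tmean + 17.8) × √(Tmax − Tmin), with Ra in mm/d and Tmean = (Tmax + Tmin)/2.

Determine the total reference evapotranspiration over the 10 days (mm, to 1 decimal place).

34.2 mm

Tmean = (26.4 + 14.1)/2 = 20.25 °C
ET₀ = 0.0023 × 11.14 × (20.25 + 17.8) × √12.3 = 0.0023 × 11.14 × 38.05 × 3.5071 = 3.4191 mm/d
Over 10 days: 3.4191 × 10 = 34.191 mm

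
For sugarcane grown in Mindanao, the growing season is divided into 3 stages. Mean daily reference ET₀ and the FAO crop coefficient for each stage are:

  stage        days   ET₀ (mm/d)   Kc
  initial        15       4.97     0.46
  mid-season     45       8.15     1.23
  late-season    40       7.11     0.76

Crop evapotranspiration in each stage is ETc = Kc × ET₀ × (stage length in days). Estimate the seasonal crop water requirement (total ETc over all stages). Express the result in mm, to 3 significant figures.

initial: 0.46 × 4.97 × 15 = 34.29 mm
mid-season: 1.23 × 8.15 × 45 = 451.10 mm
late-season: 0.76 × 7.11 × 40 = 216.14 mm
Seasonal total = 701.53 mm

702 mm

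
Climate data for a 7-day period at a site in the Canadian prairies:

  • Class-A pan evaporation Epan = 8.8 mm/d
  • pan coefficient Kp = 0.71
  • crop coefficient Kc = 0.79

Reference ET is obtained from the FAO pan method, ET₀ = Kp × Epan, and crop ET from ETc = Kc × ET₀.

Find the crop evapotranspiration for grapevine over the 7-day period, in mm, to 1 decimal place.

34.6 mm

ET₀ = 0.71 × 8.8 = 6.2480 mm/d
ETc = Kc × ET₀ = 0.79 × 6.2480 = 4.9359 mm/d
Over 7 days: 4.9359 × 7 = 34.551 mm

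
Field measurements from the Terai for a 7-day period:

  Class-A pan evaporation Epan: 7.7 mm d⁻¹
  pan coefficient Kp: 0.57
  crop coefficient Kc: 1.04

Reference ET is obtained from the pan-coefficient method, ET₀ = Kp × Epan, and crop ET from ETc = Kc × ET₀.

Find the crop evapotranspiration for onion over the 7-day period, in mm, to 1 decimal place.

ET₀ = 0.57 × 7.7 = 4.3890 mm/d
ETc = Kc × ET₀ = 1.04 × 4.3890 = 4.5646 mm/d
Over 7 days: 4.5646 × 7 = 31.952 mm

32.0 mm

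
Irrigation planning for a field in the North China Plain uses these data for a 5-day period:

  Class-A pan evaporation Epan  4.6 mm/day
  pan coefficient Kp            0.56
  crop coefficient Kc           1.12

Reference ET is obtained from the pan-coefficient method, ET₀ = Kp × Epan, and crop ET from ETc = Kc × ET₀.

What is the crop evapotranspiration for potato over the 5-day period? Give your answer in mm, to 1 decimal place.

ET₀ = 0.56 × 4.6 = 2.5760 mm/d
ETc = Kc × ET₀ = 1.12 × 2.5760 = 2.8851 mm/d
Over 5 days: 2.8851 × 5 = 14.426 mm

14.4 mm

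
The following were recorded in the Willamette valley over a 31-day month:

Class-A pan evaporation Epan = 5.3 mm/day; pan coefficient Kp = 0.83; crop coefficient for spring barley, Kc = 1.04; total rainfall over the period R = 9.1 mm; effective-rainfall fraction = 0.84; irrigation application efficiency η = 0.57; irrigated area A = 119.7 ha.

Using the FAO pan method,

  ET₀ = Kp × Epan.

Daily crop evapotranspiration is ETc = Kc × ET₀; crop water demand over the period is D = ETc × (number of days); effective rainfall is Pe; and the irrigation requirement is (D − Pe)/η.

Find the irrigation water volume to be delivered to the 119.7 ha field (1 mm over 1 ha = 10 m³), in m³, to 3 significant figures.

ET₀ = 0.83 × 5.3 = 4.3990 mm/d
ETc = Kc × ET₀ = 1.04 × 4.3990 = 4.5750 mm/d
Crop demand D = ETc × 31 d = 4.5750 × 31 = 141.825 mm
Pe = 0.84 × 9.1 = 7.644 mm
D − Pe = 141.825 − 7.644 = 134.181 mm
Gross irrigation = 134.181 / 0.57 = 235.405 mm
Volume = 235.405 mm × 119.7 ha × 10 = 281779.8 m³

282000 m³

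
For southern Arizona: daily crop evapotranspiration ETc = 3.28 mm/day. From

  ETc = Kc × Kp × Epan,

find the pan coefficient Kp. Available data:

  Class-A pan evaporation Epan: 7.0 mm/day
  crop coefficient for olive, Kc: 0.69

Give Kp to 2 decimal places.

0.68

ETc = Kc × Kp × Epan  ⇒  Kp = ETc / (Kc × Epan)
Kp = 3.28 / (0.69 × 7.0) = 3.28 / 4.830 = 0.6791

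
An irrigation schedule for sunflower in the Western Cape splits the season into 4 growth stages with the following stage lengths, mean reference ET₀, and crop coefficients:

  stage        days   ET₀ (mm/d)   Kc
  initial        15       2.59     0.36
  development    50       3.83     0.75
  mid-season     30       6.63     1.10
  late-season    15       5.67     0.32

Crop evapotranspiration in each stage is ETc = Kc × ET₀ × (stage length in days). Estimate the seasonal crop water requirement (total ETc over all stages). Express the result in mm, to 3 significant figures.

initial: 0.36 × 2.59 × 15 = 13.99 mm
development: 0.75 × 3.83 × 50 = 143.63 mm
mid-season: 1.10 × 6.63 × 30 = 218.79 mm
late-season: 0.32 × 5.67 × 15 = 27.22 mm
Seasonal total = 403.63 mm

404 mm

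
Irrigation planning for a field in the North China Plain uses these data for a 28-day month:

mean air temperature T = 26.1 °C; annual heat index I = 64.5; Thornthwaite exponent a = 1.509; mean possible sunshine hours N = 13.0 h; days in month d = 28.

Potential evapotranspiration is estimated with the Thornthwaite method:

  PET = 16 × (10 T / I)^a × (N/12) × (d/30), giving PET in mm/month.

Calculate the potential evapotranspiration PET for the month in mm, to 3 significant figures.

133 mm

10T/I = 10 × 26.1 / 64.5 = 4.0465
(10T/I)^a = 4.0465^1.509 = 8.2430
Uncorrected PET = 16 × 8.2430 = 131.888 mm
Correction = (N/12)(d/30) = (13.0/12)(28/30) = 1.0111
PET = 131.888 × 1.0111 = 133.352 mm/month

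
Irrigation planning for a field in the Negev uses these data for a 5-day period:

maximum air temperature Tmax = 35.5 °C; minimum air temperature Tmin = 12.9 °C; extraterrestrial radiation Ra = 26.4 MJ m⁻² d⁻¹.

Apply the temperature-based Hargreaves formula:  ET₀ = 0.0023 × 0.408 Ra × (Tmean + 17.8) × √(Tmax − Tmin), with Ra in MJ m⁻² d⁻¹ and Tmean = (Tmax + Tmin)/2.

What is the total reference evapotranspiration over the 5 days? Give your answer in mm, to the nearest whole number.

Tmean = (35.5 + 12.9)/2 = 24.20 °C
0.408 Ra = 0.408 × 26.4 = 10.7712 mm/d equivalent
ET₀ = 0.0023 × 10.7712 × (24.20 + 17.8) × √22.6 = 0.0023 × 10.7712 × 42.00 × 4.7539 = 4.9464 mm/d
Over 5 days: 4.9464 × 5 = 24.732 mm

25 mm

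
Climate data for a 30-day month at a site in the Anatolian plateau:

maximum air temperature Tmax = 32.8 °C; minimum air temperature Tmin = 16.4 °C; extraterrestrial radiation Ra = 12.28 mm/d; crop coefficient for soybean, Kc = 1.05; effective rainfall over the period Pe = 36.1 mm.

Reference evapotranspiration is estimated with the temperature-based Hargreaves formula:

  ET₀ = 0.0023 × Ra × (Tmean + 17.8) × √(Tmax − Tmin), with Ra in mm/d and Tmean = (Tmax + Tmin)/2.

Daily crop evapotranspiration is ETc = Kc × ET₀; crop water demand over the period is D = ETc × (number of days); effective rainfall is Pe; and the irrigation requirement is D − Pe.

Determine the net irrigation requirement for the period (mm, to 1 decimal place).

Tmean = (32.8 + 16.4)/2 = 24.60 °C
ET₀ = 0.0023 × 12.28 × (24.60 + 17.8) × √16.4 = 0.0023 × 12.28 × 42.40 × 4.0497 = 4.8497 mm/d
ETc = Kc × ET₀ = 1.05 × 4.8497 = 5.0922 mm/d
Crop demand D = ETc × 30 d = 5.0922 × 30 = 152.766 mm
D − Pe = 152.766 − 36.1 = 116.666 mm

116.7 mm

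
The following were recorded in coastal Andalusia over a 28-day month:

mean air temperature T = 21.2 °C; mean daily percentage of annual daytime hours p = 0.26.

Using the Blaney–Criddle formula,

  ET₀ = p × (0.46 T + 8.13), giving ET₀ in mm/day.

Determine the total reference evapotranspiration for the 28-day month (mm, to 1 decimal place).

130.2 mm

ET₀ = 0.26 × (0.46 × 21.2 + 8.13) = 0.26 × 17.882 = 4.6493 mm/d
Monthly total = 4.6493 × 28 = 130.180 mm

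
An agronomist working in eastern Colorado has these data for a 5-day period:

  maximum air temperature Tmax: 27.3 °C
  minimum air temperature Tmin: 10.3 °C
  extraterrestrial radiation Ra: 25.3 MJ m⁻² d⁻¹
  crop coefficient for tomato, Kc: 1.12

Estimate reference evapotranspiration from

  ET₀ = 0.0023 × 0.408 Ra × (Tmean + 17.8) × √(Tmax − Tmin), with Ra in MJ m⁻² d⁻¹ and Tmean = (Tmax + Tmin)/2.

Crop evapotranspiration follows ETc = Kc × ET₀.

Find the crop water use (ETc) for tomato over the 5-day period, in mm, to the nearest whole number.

Tmean = (27.3 + 10.3)/2 = 18.80 °C
0.408 Ra = 0.408 × 25.3 = 10.3224 mm/d equivalent
ET₀ = 0.0023 × 10.3224 × (18.80 + 17.8) × √17.0 = 0.0023 × 10.3224 × 36.60 × 4.1231 = 3.5827 mm/d
ETc = Kc × ET₀ = 1.12 × 3.5827 = 4.0126 mm/d
Over 5 days: 4.0126 × 5 = 20.063 mm

20 mm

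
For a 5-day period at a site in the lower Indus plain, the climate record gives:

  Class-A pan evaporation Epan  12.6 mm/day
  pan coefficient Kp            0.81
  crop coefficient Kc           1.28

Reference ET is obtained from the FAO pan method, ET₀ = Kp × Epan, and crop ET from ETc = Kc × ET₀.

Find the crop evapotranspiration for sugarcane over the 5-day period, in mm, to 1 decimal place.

65.3 mm

ET₀ = 0.81 × 12.6 = 10.2060 mm/d
ETc = Kc × ET₀ = 1.28 × 10.2060 = 13.0637 mm/d
Over 5 days: 13.0637 × 5 = 65.319 mm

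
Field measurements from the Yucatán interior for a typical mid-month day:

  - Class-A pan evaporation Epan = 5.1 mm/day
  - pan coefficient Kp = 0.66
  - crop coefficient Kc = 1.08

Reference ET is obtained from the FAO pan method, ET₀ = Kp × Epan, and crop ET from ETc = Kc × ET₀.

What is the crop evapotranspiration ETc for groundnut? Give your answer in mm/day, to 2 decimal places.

ET₀ = 0.66 × 5.1 = 3.3660 mm/d
ETc = Kc × ET₀ = 1.08 × 3.3660 = 3.6353 mm/d

3.64 mm/day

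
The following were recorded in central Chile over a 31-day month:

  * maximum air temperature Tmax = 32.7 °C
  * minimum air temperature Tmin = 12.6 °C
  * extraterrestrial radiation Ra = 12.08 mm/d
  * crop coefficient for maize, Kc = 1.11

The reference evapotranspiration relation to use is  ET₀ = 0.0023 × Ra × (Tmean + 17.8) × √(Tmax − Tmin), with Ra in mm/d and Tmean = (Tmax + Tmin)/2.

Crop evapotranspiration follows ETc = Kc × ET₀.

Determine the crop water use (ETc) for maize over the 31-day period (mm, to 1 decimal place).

173.4 mm

Tmean = (32.7 + 12.6)/2 = 22.65 °C
ET₀ = 0.0023 × 12.08 × (22.65 + 17.8) × √20.1 = 0.0023 × 12.08 × 40.45 × 4.4833 = 5.0386 mm/d
ETc = Kc × ET₀ = 1.11 × 5.0386 = 5.5928 mm/d
Over 31 days: 5.5928 × 31 = 173.377 mm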